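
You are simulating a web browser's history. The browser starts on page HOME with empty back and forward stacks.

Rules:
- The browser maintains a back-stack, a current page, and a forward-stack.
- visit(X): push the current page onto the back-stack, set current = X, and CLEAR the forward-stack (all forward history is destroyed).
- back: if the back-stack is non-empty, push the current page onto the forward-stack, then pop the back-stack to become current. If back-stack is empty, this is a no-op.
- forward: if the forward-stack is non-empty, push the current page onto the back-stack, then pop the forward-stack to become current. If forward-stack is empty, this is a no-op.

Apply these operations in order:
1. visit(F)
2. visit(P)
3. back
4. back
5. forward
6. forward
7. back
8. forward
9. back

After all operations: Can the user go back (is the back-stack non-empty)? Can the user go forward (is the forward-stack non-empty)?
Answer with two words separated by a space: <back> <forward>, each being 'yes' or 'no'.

Answer: yes yes

Derivation:
After 1 (visit(F)): cur=F back=1 fwd=0
After 2 (visit(P)): cur=P back=2 fwd=0
After 3 (back): cur=F back=1 fwd=1
After 4 (back): cur=HOME back=0 fwd=2
After 5 (forward): cur=F back=1 fwd=1
After 6 (forward): cur=P back=2 fwd=0
After 7 (back): cur=F back=1 fwd=1
After 8 (forward): cur=P back=2 fwd=0
After 9 (back): cur=F back=1 fwd=1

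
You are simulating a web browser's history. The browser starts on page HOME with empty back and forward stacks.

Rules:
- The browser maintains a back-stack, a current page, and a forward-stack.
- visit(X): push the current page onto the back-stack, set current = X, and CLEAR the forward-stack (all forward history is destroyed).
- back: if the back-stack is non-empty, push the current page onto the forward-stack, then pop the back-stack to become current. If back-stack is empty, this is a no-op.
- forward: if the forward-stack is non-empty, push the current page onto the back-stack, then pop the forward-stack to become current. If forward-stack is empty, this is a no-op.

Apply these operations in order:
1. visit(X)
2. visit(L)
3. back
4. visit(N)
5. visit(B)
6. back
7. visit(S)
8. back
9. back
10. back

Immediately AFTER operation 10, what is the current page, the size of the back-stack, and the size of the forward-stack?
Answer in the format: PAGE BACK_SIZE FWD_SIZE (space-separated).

After 1 (visit(X)): cur=X back=1 fwd=0
After 2 (visit(L)): cur=L back=2 fwd=0
After 3 (back): cur=X back=1 fwd=1
After 4 (visit(N)): cur=N back=2 fwd=0
After 5 (visit(B)): cur=B back=3 fwd=0
After 6 (back): cur=N back=2 fwd=1
After 7 (visit(S)): cur=S back=3 fwd=0
After 8 (back): cur=N back=2 fwd=1
After 9 (back): cur=X back=1 fwd=2
After 10 (back): cur=HOME back=0 fwd=3

HOME 0 3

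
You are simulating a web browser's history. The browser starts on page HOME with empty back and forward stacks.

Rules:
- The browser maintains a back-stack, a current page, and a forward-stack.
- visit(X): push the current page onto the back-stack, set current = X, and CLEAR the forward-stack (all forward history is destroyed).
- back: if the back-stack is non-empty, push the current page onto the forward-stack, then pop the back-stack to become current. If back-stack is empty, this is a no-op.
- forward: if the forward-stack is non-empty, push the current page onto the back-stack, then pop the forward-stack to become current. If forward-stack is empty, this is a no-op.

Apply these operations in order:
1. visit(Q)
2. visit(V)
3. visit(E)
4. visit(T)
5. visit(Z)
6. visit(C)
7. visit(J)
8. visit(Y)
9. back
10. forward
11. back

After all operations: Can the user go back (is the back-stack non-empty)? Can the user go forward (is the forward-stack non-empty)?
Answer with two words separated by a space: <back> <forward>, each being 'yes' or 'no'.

After 1 (visit(Q)): cur=Q back=1 fwd=0
After 2 (visit(V)): cur=V back=2 fwd=0
After 3 (visit(E)): cur=E back=3 fwd=0
After 4 (visit(T)): cur=T back=4 fwd=0
After 5 (visit(Z)): cur=Z back=5 fwd=0
After 6 (visit(C)): cur=C back=6 fwd=0
After 7 (visit(J)): cur=J back=7 fwd=0
After 8 (visit(Y)): cur=Y back=8 fwd=0
After 9 (back): cur=J back=7 fwd=1
After 10 (forward): cur=Y back=8 fwd=0
After 11 (back): cur=J back=7 fwd=1

Answer: yes yes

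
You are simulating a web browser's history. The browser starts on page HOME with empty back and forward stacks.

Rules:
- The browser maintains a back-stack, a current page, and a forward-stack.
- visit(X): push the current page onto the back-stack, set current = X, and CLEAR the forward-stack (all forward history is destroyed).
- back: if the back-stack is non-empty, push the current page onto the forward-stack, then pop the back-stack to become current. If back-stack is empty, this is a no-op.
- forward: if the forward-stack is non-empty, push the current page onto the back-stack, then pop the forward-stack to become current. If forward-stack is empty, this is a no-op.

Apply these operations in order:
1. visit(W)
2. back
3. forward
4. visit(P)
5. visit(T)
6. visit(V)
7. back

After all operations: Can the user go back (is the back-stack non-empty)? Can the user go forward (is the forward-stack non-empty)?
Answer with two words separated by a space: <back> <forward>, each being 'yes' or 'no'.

After 1 (visit(W)): cur=W back=1 fwd=0
After 2 (back): cur=HOME back=0 fwd=1
After 3 (forward): cur=W back=1 fwd=0
After 4 (visit(P)): cur=P back=2 fwd=0
After 5 (visit(T)): cur=T back=3 fwd=0
After 6 (visit(V)): cur=V back=4 fwd=0
After 7 (back): cur=T back=3 fwd=1

Answer: yes yes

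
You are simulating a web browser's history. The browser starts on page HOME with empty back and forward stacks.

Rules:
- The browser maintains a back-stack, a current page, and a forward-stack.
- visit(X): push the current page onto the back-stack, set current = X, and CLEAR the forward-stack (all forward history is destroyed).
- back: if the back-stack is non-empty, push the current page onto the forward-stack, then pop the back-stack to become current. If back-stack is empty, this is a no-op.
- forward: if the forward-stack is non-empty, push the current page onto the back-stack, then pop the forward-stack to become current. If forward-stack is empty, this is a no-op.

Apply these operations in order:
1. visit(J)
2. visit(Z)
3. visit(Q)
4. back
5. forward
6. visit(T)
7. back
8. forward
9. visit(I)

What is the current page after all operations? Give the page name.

Answer: I

Derivation:
After 1 (visit(J)): cur=J back=1 fwd=0
After 2 (visit(Z)): cur=Z back=2 fwd=0
After 3 (visit(Q)): cur=Q back=3 fwd=0
After 4 (back): cur=Z back=2 fwd=1
After 5 (forward): cur=Q back=3 fwd=0
After 6 (visit(T)): cur=T back=4 fwd=0
After 7 (back): cur=Q back=3 fwd=1
After 8 (forward): cur=T back=4 fwd=0
After 9 (visit(I)): cur=I back=5 fwd=0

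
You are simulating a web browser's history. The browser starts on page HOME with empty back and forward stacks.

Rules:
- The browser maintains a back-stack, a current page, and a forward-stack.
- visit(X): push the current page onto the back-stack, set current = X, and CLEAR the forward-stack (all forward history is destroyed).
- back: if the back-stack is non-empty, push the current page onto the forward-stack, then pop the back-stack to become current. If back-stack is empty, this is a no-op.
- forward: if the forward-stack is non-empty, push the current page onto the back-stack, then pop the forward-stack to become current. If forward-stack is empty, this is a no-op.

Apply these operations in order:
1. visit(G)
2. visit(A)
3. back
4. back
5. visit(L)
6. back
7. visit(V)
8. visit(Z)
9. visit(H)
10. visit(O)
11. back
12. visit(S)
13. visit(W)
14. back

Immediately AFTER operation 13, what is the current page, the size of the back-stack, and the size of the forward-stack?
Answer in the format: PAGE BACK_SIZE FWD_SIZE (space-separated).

After 1 (visit(G)): cur=G back=1 fwd=0
After 2 (visit(A)): cur=A back=2 fwd=0
After 3 (back): cur=G back=1 fwd=1
After 4 (back): cur=HOME back=0 fwd=2
After 5 (visit(L)): cur=L back=1 fwd=0
After 6 (back): cur=HOME back=0 fwd=1
After 7 (visit(V)): cur=V back=1 fwd=0
After 8 (visit(Z)): cur=Z back=2 fwd=0
After 9 (visit(H)): cur=H back=3 fwd=0
After 10 (visit(O)): cur=O back=4 fwd=0
After 11 (back): cur=H back=3 fwd=1
After 12 (visit(S)): cur=S back=4 fwd=0
After 13 (visit(W)): cur=W back=5 fwd=0

W 5 0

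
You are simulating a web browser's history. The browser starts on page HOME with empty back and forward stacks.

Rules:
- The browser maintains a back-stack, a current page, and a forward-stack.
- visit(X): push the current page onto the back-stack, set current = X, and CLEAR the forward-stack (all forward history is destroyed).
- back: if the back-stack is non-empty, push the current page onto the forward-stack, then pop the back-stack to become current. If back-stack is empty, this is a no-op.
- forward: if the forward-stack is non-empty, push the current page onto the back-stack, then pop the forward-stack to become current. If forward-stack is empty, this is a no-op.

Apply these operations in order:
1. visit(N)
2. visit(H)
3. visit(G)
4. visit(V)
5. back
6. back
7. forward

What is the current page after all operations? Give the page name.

Answer: G

Derivation:
After 1 (visit(N)): cur=N back=1 fwd=0
After 2 (visit(H)): cur=H back=2 fwd=0
After 3 (visit(G)): cur=G back=3 fwd=0
After 4 (visit(V)): cur=V back=4 fwd=0
After 5 (back): cur=G back=3 fwd=1
After 6 (back): cur=H back=2 fwd=2
After 7 (forward): cur=G back=3 fwd=1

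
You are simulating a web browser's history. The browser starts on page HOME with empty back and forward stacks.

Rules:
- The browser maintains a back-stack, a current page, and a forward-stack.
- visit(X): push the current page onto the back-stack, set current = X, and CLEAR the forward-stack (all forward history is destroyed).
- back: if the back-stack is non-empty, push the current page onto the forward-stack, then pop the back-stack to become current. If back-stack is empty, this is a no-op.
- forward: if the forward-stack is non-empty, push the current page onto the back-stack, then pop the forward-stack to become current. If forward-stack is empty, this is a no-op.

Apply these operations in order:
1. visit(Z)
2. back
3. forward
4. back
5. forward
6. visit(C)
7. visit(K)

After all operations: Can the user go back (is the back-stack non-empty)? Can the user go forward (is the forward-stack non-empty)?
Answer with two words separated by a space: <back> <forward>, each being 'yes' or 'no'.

Answer: yes no

Derivation:
After 1 (visit(Z)): cur=Z back=1 fwd=0
After 2 (back): cur=HOME back=0 fwd=1
After 3 (forward): cur=Z back=1 fwd=0
After 4 (back): cur=HOME back=0 fwd=1
After 5 (forward): cur=Z back=1 fwd=0
After 6 (visit(C)): cur=C back=2 fwd=0
After 7 (visit(K)): cur=K back=3 fwd=0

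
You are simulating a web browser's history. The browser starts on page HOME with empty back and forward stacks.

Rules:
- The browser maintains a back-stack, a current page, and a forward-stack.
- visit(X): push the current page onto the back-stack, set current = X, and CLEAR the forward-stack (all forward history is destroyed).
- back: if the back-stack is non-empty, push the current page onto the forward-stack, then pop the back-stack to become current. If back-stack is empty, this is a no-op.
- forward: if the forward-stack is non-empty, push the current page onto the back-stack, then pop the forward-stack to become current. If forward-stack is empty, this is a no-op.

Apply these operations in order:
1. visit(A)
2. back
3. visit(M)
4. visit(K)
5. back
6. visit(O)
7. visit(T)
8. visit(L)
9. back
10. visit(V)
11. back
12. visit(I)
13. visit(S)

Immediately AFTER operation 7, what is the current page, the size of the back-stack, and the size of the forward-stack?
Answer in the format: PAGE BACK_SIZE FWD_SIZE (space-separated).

After 1 (visit(A)): cur=A back=1 fwd=0
After 2 (back): cur=HOME back=0 fwd=1
After 3 (visit(M)): cur=M back=1 fwd=0
After 4 (visit(K)): cur=K back=2 fwd=0
After 5 (back): cur=M back=1 fwd=1
After 6 (visit(O)): cur=O back=2 fwd=0
After 7 (visit(T)): cur=T back=3 fwd=0

T 3 0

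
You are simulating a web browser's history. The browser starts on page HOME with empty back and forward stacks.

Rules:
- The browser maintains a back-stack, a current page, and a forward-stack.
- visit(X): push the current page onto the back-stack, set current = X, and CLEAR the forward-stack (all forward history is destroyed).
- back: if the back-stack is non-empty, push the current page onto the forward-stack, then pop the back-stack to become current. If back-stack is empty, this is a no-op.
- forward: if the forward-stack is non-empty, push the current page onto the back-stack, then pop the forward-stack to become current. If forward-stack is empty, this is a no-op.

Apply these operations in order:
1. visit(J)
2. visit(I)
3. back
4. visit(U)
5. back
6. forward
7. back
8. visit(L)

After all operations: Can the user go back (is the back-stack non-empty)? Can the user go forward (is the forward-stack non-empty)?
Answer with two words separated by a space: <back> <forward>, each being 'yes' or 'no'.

After 1 (visit(J)): cur=J back=1 fwd=0
After 2 (visit(I)): cur=I back=2 fwd=0
After 3 (back): cur=J back=1 fwd=1
After 4 (visit(U)): cur=U back=2 fwd=0
After 5 (back): cur=J back=1 fwd=1
After 6 (forward): cur=U back=2 fwd=0
After 7 (back): cur=J back=1 fwd=1
After 8 (visit(L)): cur=L back=2 fwd=0

Answer: yes no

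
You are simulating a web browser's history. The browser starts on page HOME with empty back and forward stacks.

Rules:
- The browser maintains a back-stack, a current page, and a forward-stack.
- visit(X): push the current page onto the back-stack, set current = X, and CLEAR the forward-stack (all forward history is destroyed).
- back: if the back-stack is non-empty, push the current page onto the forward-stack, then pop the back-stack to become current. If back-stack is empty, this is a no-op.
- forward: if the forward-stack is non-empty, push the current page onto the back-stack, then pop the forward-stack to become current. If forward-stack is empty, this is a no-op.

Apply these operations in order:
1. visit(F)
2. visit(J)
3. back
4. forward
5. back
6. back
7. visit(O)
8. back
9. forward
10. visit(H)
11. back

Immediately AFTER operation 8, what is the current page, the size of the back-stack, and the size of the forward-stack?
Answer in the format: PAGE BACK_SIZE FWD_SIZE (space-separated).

After 1 (visit(F)): cur=F back=1 fwd=0
After 2 (visit(J)): cur=J back=2 fwd=0
After 3 (back): cur=F back=1 fwd=1
After 4 (forward): cur=J back=2 fwd=0
After 5 (back): cur=F back=1 fwd=1
After 6 (back): cur=HOME back=0 fwd=2
After 7 (visit(O)): cur=O back=1 fwd=0
After 8 (back): cur=HOME back=0 fwd=1

HOME 0 1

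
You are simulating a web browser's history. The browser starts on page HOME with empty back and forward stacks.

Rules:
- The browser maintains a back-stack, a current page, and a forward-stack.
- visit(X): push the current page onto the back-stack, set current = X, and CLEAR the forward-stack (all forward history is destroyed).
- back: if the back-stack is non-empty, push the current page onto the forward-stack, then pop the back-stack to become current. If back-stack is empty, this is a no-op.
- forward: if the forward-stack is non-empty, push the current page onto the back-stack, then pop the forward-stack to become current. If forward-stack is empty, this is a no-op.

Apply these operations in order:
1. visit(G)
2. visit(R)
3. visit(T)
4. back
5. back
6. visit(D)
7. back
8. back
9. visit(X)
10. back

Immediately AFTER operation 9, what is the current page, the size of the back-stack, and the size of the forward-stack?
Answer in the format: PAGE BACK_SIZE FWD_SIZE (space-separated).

After 1 (visit(G)): cur=G back=1 fwd=0
After 2 (visit(R)): cur=R back=2 fwd=0
After 3 (visit(T)): cur=T back=3 fwd=0
After 4 (back): cur=R back=2 fwd=1
After 5 (back): cur=G back=1 fwd=2
After 6 (visit(D)): cur=D back=2 fwd=0
After 7 (back): cur=G back=1 fwd=1
After 8 (back): cur=HOME back=0 fwd=2
After 9 (visit(X)): cur=X back=1 fwd=0

X 1 0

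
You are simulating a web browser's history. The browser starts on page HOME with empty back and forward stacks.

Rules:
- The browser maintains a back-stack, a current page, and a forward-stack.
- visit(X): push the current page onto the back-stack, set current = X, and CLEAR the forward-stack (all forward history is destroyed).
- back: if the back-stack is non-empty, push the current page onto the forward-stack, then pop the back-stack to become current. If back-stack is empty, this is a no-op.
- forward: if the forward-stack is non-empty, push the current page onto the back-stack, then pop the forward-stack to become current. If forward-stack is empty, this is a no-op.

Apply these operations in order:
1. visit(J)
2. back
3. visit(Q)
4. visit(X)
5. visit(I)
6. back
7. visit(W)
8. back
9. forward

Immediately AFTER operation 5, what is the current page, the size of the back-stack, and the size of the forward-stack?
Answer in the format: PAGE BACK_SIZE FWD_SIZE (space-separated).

After 1 (visit(J)): cur=J back=1 fwd=0
After 2 (back): cur=HOME back=0 fwd=1
After 3 (visit(Q)): cur=Q back=1 fwd=0
After 4 (visit(X)): cur=X back=2 fwd=0
After 5 (visit(I)): cur=I back=3 fwd=0

I 3 0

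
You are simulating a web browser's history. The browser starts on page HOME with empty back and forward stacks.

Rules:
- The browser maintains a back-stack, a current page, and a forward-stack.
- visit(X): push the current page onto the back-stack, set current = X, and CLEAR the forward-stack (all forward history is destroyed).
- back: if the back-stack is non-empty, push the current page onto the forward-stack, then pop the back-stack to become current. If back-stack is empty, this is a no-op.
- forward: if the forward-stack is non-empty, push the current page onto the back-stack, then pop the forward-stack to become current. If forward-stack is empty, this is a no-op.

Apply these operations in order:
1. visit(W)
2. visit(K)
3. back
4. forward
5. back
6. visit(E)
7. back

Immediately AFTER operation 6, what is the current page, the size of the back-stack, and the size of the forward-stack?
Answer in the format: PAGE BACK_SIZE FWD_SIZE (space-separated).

After 1 (visit(W)): cur=W back=1 fwd=0
After 2 (visit(K)): cur=K back=2 fwd=0
After 3 (back): cur=W back=1 fwd=1
After 4 (forward): cur=K back=2 fwd=0
After 5 (back): cur=W back=1 fwd=1
After 6 (visit(E)): cur=E back=2 fwd=0

E 2 0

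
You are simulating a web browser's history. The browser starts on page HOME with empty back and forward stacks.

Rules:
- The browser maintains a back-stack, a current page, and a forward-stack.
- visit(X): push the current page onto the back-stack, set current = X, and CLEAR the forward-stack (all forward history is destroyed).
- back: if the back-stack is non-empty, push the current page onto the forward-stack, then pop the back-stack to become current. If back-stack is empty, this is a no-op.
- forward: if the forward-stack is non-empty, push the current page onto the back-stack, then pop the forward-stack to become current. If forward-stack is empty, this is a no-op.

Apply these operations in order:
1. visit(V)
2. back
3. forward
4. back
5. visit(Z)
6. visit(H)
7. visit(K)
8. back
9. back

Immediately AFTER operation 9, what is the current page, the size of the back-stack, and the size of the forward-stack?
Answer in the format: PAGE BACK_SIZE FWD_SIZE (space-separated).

After 1 (visit(V)): cur=V back=1 fwd=0
After 2 (back): cur=HOME back=0 fwd=1
After 3 (forward): cur=V back=1 fwd=0
After 4 (back): cur=HOME back=0 fwd=1
After 5 (visit(Z)): cur=Z back=1 fwd=0
After 6 (visit(H)): cur=H back=2 fwd=0
After 7 (visit(K)): cur=K back=3 fwd=0
After 8 (back): cur=H back=2 fwd=1
After 9 (back): cur=Z back=1 fwd=2

Z 1 2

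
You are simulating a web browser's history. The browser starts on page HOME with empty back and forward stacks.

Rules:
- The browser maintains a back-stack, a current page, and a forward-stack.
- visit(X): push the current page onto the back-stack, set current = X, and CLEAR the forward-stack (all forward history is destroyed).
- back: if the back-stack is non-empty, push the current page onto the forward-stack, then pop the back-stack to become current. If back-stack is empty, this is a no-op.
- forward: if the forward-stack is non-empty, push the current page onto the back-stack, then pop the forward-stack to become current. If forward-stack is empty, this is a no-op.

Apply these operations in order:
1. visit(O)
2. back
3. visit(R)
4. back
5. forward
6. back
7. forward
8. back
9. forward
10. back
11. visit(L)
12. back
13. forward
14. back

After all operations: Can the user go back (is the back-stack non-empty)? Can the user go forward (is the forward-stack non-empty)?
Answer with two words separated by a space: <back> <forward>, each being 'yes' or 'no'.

After 1 (visit(O)): cur=O back=1 fwd=0
After 2 (back): cur=HOME back=0 fwd=1
After 3 (visit(R)): cur=R back=1 fwd=0
After 4 (back): cur=HOME back=0 fwd=1
After 5 (forward): cur=R back=1 fwd=0
After 6 (back): cur=HOME back=0 fwd=1
After 7 (forward): cur=R back=1 fwd=0
After 8 (back): cur=HOME back=0 fwd=1
After 9 (forward): cur=R back=1 fwd=0
After 10 (back): cur=HOME back=0 fwd=1
After 11 (visit(L)): cur=L back=1 fwd=0
After 12 (back): cur=HOME back=0 fwd=1
After 13 (forward): cur=L back=1 fwd=0
After 14 (back): cur=HOME back=0 fwd=1

Answer: no yes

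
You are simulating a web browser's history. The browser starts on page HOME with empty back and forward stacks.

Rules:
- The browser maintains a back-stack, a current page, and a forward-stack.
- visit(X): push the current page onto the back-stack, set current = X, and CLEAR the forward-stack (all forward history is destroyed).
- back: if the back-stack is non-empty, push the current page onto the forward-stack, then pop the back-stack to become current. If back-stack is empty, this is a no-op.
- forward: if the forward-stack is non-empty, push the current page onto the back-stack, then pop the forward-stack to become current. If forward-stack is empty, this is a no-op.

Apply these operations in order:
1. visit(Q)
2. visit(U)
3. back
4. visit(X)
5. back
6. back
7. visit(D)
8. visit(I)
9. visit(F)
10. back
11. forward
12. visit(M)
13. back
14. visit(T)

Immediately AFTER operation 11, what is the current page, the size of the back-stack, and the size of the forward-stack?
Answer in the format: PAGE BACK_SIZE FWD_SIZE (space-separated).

After 1 (visit(Q)): cur=Q back=1 fwd=0
After 2 (visit(U)): cur=U back=2 fwd=0
After 3 (back): cur=Q back=1 fwd=1
After 4 (visit(X)): cur=X back=2 fwd=0
After 5 (back): cur=Q back=1 fwd=1
After 6 (back): cur=HOME back=0 fwd=2
After 7 (visit(D)): cur=D back=1 fwd=0
After 8 (visit(I)): cur=I back=2 fwd=0
After 9 (visit(F)): cur=F back=3 fwd=0
After 10 (back): cur=I back=2 fwd=1
After 11 (forward): cur=F back=3 fwd=0

F 3 0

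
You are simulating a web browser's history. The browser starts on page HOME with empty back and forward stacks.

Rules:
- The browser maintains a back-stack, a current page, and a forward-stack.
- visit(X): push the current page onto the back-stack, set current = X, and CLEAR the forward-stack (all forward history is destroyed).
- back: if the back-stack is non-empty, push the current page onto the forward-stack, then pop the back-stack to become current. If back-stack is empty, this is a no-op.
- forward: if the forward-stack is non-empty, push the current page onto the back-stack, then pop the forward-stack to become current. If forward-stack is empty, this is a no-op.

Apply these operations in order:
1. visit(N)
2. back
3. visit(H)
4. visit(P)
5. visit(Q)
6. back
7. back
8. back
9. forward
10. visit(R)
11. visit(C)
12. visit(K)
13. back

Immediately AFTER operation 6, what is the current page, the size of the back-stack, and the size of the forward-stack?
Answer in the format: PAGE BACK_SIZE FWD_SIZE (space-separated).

After 1 (visit(N)): cur=N back=1 fwd=0
After 2 (back): cur=HOME back=0 fwd=1
After 3 (visit(H)): cur=H back=1 fwd=0
After 4 (visit(P)): cur=P back=2 fwd=0
After 5 (visit(Q)): cur=Q back=3 fwd=0
After 6 (back): cur=P back=2 fwd=1

P 2 1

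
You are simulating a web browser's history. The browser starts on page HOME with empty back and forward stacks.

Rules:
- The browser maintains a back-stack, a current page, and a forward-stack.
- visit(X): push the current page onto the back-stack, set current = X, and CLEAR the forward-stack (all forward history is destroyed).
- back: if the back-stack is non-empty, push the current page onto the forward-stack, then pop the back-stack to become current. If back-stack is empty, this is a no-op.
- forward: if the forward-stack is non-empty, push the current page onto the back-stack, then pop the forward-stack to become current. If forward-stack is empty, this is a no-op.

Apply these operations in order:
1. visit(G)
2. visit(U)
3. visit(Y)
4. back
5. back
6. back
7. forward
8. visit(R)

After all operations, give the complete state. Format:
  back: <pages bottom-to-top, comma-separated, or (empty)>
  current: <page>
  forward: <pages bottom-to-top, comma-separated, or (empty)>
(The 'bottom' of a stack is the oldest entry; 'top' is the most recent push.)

After 1 (visit(G)): cur=G back=1 fwd=0
After 2 (visit(U)): cur=U back=2 fwd=0
After 3 (visit(Y)): cur=Y back=3 fwd=0
After 4 (back): cur=U back=2 fwd=1
After 5 (back): cur=G back=1 fwd=2
After 6 (back): cur=HOME back=0 fwd=3
After 7 (forward): cur=G back=1 fwd=2
After 8 (visit(R)): cur=R back=2 fwd=0

Answer: back: HOME,G
current: R
forward: (empty)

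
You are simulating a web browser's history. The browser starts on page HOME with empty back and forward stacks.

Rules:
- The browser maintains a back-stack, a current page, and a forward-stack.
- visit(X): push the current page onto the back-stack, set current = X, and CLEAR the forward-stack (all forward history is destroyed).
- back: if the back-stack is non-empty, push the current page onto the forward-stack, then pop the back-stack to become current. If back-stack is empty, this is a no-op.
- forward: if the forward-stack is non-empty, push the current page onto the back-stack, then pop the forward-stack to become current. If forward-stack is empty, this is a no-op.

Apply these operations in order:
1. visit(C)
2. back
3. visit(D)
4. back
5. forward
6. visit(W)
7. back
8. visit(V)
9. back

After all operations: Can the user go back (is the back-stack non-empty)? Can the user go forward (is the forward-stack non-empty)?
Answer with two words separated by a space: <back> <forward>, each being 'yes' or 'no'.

After 1 (visit(C)): cur=C back=1 fwd=0
After 2 (back): cur=HOME back=0 fwd=1
After 3 (visit(D)): cur=D back=1 fwd=0
After 4 (back): cur=HOME back=0 fwd=1
After 5 (forward): cur=D back=1 fwd=0
After 6 (visit(W)): cur=W back=2 fwd=0
After 7 (back): cur=D back=1 fwd=1
After 8 (visit(V)): cur=V back=2 fwd=0
After 9 (back): cur=D back=1 fwd=1

Answer: yes yes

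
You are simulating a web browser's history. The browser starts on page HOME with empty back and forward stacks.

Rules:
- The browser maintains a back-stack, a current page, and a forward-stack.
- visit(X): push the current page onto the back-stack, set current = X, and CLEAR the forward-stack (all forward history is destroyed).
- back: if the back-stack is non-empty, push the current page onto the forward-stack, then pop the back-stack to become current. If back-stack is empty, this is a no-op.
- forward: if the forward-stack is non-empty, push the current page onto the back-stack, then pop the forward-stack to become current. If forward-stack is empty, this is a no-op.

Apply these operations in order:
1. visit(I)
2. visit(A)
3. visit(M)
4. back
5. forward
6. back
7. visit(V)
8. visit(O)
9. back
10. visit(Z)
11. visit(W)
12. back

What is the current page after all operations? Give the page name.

Answer: Z

Derivation:
After 1 (visit(I)): cur=I back=1 fwd=0
After 2 (visit(A)): cur=A back=2 fwd=0
After 3 (visit(M)): cur=M back=3 fwd=0
After 4 (back): cur=A back=2 fwd=1
After 5 (forward): cur=M back=3 fwd=0
After 6 (back): cur=A back=2 fwd=1
After 7 (visit(V)): cur=V back=3 fwd=0
After 8 (visit(O)): cur=O back=4 fwd=0
After 9 (back): cur=V back=3 fwd=1
After 10 (visit(Z)): cur=Z back=4 fwd=0
After 11 (visit(W)): cur=W back=5 fwd=0
After 12 (back): cur=Z back=4 fwd=1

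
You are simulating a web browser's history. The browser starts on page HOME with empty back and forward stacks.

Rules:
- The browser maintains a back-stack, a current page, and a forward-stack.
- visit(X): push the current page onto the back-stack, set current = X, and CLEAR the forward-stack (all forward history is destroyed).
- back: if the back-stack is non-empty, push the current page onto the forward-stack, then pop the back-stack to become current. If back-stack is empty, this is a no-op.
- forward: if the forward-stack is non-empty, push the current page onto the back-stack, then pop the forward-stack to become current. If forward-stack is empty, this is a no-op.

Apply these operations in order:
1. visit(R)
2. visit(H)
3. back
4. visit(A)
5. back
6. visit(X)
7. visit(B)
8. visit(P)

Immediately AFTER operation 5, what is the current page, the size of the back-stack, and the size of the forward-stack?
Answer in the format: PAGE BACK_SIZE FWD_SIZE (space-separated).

After 1 (visit(R)): cur=R back=1 fwd=0
After 2 (visit(H)): cur=H back=2 fwd=0
After 3 (back): cur=R back=1 fwd=1
After 4 (visit(A)): cur=A back=2 fwd=0
After 5 (back): cur=R back=1 fwd=1

R 1 1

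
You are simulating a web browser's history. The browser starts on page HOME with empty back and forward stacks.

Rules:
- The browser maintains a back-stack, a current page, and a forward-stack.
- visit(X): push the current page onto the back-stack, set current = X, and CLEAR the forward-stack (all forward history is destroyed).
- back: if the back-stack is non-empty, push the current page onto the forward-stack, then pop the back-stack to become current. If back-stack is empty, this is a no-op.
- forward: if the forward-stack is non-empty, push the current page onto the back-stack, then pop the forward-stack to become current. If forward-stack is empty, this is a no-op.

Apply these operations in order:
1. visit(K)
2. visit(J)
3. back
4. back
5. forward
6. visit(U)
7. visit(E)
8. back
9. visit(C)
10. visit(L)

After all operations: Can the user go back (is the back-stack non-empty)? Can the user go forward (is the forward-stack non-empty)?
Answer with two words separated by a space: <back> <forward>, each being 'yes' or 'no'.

After 1 (visit(K)): cur=K back=1 fwd=0
After 2 (visit(J)): cur=J back=2 fwd=0
After 3 (back): cur=K back=1 fwd=1
After 4 (back): cur=HOME back=0 fwd=2
After 5 (forward): cur=K back=1 fwd=1
After 6 (visit(U)): cur=U back=2 fwd=0
After 7 (visit(E)): cur=E back=3 fwd=0
After 8 (back): cur=U back=2 fwd=1
After 9 (visit(C)): cur=C back=3 fwd=0
After 10 (visit(L)): cur=L back=4 fwd=0

Answer: yes no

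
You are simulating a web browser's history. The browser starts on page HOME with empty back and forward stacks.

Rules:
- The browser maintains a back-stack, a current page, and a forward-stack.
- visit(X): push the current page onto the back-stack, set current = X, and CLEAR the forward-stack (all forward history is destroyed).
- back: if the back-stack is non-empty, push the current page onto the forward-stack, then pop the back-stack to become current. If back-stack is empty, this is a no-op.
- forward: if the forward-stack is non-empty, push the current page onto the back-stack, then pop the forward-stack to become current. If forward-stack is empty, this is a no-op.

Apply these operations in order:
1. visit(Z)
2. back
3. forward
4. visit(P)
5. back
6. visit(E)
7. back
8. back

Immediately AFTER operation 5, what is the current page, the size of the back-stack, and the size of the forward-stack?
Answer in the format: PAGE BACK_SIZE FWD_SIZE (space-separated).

After 1 (visit(Z)): cur=Z back=1 fwd=0
After 2 (back): cur=HOME back=0 fwd=1
After 3 (forward): cur=Z back=1 fwd=0
After 4 (visit(P)): cur=P back=2 fwd=0
After 5 (back): cur=Z back=1 fwd=1

Z 1 1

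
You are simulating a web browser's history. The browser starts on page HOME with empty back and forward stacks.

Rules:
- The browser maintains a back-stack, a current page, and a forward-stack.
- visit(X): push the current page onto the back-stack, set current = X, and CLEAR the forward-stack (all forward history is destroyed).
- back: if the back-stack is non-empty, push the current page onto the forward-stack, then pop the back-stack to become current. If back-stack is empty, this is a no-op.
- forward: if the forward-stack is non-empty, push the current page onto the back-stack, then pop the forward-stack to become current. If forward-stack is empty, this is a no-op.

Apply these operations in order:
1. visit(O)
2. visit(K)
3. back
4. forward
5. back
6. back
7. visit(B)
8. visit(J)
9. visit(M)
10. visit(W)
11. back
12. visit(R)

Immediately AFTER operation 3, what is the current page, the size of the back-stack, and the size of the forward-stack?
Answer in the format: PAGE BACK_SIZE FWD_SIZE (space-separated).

After 1 (visit(O)): cur=O back=1 fwd=0
After 2 (visit(K)): cur=K back=2 fwd=0
After 3 (back): cur=O back=1 fwd=1

O 1 1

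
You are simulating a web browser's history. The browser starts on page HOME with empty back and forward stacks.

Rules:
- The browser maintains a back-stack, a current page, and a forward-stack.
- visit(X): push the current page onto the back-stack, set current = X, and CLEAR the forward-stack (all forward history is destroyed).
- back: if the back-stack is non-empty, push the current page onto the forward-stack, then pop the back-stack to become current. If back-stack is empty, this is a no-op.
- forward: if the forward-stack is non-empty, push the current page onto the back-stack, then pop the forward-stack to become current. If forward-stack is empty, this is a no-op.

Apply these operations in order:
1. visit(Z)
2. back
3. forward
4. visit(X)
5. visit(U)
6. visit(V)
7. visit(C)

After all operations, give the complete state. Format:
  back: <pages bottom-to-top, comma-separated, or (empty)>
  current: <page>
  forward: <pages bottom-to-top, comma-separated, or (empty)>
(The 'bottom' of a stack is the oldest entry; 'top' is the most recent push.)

Answer: back: HOME,Z,X,U,V
current: C
forward: (empty)

Derivation:
After 1 (visit(Z)): cur=Z back=1 fwd=0
After 2 (back): cur=HOME back=0 fwd=1
After 3 (forward): cur=Z back=1 fwd=0
After 4 (visit(X)): cur=X back=2 fwd=0
After 5 (visit(U)): cur=U back=3 fwd=0
After 6 (visit(V)): cur=V back=4 fwd=0
After 7 (visit(C)): cur=C back=5 fwd=0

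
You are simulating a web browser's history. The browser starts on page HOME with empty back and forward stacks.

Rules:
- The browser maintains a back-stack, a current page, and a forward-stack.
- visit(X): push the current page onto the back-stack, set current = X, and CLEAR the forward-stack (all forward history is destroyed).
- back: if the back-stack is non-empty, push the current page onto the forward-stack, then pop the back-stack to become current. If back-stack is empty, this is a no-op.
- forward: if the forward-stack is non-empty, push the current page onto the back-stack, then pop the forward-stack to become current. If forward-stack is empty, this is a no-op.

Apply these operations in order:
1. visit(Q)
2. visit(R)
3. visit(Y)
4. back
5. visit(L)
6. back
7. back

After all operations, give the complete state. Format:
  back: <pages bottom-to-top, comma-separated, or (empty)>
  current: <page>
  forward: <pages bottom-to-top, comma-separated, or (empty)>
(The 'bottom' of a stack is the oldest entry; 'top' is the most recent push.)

Answer: back: HOME
current: Q
forward: L,R

Derivation:
After 1 (visit(Q)): cur=Q back=1 fwd=0
After 2 (visit(R)): cur=R back=2 fwd=0
After 3 (visit(Y)): cur=Y back=3 fwd=0
After 4 (back): cur=R back=2 fwd=1
After 5 (visit(L)): cur=L back=3 fwd=0
After 6 (back): cur=R back=2 fwd=1
After 7 (back): cur=Q back=1 fwd=2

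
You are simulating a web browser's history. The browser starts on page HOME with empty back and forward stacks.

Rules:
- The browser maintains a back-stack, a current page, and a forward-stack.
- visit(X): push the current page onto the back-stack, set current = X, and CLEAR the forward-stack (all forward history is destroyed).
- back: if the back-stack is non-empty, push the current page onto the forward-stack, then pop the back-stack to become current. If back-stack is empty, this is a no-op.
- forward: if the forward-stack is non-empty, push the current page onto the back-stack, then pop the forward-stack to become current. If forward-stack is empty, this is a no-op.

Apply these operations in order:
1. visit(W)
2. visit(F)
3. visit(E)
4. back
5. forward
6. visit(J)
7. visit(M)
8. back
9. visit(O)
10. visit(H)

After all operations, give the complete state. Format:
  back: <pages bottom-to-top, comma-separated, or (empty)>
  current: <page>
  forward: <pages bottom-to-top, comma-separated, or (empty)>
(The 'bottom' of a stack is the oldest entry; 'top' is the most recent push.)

Answer: back: HOME,W,F,E,J,O
current: H
forward: (empty)

Derivation:
After 1 (visit(W)): cur=W back=1 fwd=0
After 2 (visit(F)): cur=F back=2 fwd=0
After 3 (visit(E)): cur=E back=3 fwd=0
After 4 (back): cur=F back=2 fwd=1
After 5 (forward): cur=E back=3 fwd=0
After 6 (visit(J)): cur=J back=4 fwd=0
After 7 (visit(M)): cur=M back=5 fwd=0
After 8 (back): cur=J back=4 fwd=1
After 9 (visit(O)): cur=O back=5 fwd=0
After 10 (visit(H)): cur=H back=6 fwd=0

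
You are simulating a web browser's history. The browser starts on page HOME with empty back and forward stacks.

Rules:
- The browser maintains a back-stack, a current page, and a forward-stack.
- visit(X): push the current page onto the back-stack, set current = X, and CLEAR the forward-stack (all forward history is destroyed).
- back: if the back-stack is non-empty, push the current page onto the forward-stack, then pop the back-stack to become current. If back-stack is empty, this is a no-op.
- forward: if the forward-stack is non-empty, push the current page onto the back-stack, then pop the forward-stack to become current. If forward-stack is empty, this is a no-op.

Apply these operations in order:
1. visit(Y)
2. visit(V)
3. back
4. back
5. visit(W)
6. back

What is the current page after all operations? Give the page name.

Answer: HOME

Derivation:
After 1 (visit(Y)): cur=Y back=1 fwd=0
After 2 (visit(V)): cur=V back=2 fwd=0
After 3 (back): cur=Y back=1 fwd=1
After 4 (back): cur=HOME back=0 fwd=2
After 5 (visit(W)): cur=W back=1 fwd=0
After 6 (back): cur=HOME back=0 fwd=1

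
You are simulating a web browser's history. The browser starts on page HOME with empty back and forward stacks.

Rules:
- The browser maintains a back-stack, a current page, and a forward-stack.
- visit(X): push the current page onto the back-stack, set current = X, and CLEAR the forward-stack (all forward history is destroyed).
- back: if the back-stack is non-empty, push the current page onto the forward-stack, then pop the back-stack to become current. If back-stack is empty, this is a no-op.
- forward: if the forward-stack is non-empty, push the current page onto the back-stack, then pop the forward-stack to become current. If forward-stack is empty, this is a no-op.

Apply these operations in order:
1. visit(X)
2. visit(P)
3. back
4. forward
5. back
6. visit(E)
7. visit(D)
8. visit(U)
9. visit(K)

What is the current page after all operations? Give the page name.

After 1 (visit(X)): cur=X back=1 fwd=0
After 2 (visit(P)): cur=P back=2 fwd=0
After 3 (back): cur=X back=1 fwd=1
After 4 (forward): cur=P back=2 fwd=0
After 5 (back): cur=X back=1 fwd=1
After 6 (visit(E)): cur=E back=2 fwd=0
After 7 (visit(D)): cur=D back=3 fwd=0
After 8 (visit(U)): cur=U back=4 fwd=0
After 9 (visit(K)): cur=K back=5 fwd=0

Answer: K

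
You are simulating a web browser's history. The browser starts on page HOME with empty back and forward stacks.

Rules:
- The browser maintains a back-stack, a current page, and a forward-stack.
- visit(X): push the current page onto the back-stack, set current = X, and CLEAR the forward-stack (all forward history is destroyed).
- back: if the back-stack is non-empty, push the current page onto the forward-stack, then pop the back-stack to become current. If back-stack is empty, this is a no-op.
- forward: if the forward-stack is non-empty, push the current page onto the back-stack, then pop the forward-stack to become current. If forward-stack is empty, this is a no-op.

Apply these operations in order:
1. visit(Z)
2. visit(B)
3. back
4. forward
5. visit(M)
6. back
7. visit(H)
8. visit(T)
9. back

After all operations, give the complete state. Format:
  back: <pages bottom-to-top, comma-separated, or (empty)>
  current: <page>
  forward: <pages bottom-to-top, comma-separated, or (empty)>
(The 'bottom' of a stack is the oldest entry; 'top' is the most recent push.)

After 1 (visit(Z)): cur=Z back=1 fwd=0
After 2 (visit(B)): cur=B back=2 fwd=0
After 3 (back): cur=Z back=1 fwd=1
After 4 (forward): cur=B back=2 fwd=0
After 5 (visit(M)): cur=M back=3 fwd=0
After 6 (back): cur=B back=2 fwd=1
After 7 (visit(H)): cur=H back=3 fwd=0
After 8 (visit(T)): cur=T back=4 fwd=0
After 9 (back): cur=H back=3 fwd=1

Answer: back: HOME,Z,B
current: H
forward: T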